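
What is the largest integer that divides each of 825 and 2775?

75

Euclid: 2775 = 3·825 + 300; 825 = 2·300 + 225; 300 = 1·225 + 75; 225 = 3·75 + 0. Last nonzero remainder: 75.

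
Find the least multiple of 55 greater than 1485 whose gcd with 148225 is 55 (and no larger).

gcd(a, 148225) = 55 forces 55 | a; write a = 55s. Then gcd(55s, 55·2695) = 55·gcd(s, 2695), so need gcd(s, 2695) = 1.
55s > 1485 gives s ≥ 28. The least s ≥ 28 coprime to 2695 is 29, so a = 55·29 = 1595.

1595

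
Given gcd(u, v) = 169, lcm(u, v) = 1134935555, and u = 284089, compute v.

675155

Using uv = gcd(u,v)·lcm(u,v) = 169·1134935555 = 191804108795, we get v = 191804108795/284089 = 675155.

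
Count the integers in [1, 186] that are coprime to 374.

374 = 2·11·17. Inclusion–exclusion on these primes:
186 − ⌊186/2⌋ − ⌊186/11⌋ − ⌊186/17⌋ + ⌊186/22⌋ + ⌊186/34⌋ + ⌊186/187⌋ − ⌊186/374⌋ = 80

80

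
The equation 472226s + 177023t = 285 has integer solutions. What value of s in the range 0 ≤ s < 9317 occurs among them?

7527

Euclid: 472226 = 2·177023 + 118180; 177023 = 1·118180 + 58843; 118180 = 2·58843 + 494; 58843 = 119·494 + 57; 494 = 8·57 + 38; 57 = 1·38 + 19; 38 = 2·19 + 0 → gcd = 19; 285 = 19·15.
Back-substitution yields 472226·(-3225) + 177023·(8603) = 19, so one solution is s = -3225·15 = -48375, t = 8603·15 = 129045.
Solutions in s differ by 177023/19 = 9317; the one in [0, 9317) is -48375 mod 9317 = 7527.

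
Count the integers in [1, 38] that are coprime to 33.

33 = 3·11. Inclusion–exclusion on these primes:
38 − ⌊38/3⌋ − ⌊38/11⌋ + ⌊38/33⌋ = 24

24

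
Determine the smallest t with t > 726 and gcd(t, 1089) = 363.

gcd(t, 1089) = 363 forces 363 | t; write t = 363s. Then gcd(363s, 363·3) = 363·gcd(s, 3), so need gcd(s, 3) = 1.
363s > 726 gives s ≥ 3. The least s ≥ 3 coprime to 3 is 4, so t = 363·4 = 1452.

1452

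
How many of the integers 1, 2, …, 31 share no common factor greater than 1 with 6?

11

6 = 2·3. Inclusion–exclusion on these primes:
31 − ⌊31/2⌋ − ⌊31/3⌋ + ⌊31/6⌋ = 11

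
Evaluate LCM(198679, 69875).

1067899625

gcd first: 198679 = 2·69875 + 58929; 69875 = 1·58929 + 10946; 58929 = 5·10946 + 4199; 10946 = 2·4199 + 2548; 4199 = 1·2548 + 1651; 2548 = 1·1651 + 897; 1651 = 1·897 + 754; 897 = 1·754 + 143; 754 = 5·143 + 39; 143 = 3·39 + 26; 39 = 1·26 + 13; 26 = 2·13 + 0 → gcd = 13
lcm = 198679·69875/gcd = 13882695125/13 = 1067899625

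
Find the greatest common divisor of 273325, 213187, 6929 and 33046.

gcd(273325, 213187): 273325 = 1·213187 + 60138; 213187 = 3·60138 + 32773; 60138 = 1·32773 + 27365; 32773 = 1·27365 + 5408; 27365 = 5·5408 + 325; 5408 = 16·325 + 208; 325 = 1·208 + 117; 208 = 1·117 + 91; 117 = 1·91 + 26; 91 = 3·26 + 13; 26 = 2·13 + 0 → 13
gcd(13, 6929): 6929 = 533·13 + 0 → 13
gcd(13, 33046): 33046 = 2542·13 + 0 → 13

13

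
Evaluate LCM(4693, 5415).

4693 = 13 · 19²; 5415 = 3 · 5 · 19²
max exponents: 3 · 5 · 13 · 19² = 70395

70395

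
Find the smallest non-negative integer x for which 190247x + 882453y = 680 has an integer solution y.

Reduce mod 882453: 190247x ≡ 680 (mod 882453). With g = gcd(190247, 882453) = 17 dividing 680, divide through: 11191x ≡ 40 (mod 51909).
Since gcd(11191, 51909) = 1, x ≡ 40·(11191)⁻¹ ≡ 42646 (mod 51909). Smallest non-negative: 42646.

42646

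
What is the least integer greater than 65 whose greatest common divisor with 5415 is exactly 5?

gcd(t, 5415) = 5 forces 5 | t; write t = 5s. Then gcd(5s, 5·1083) = 5·gcd(s, 1083), so need gcd(s, 1083) = 1.
5s > 65 gives s ≥ 14. The least s ≥ 14 coprime to 1083 is 14, so t = 5·14 = 70.

70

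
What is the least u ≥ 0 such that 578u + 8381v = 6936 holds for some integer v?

12

Reduce mod 8381: 578u ≡ 6936 (mod 8381). With g = gcd(578, 8381) = 289 dividing 6936, divide through: 2u ≡ 24 (mod 29).
Since gcd(2, 29) = 1, u ≡ 24·(2)⁻¹ ≡ 12 (mod 29). Smallest non-negative: 12.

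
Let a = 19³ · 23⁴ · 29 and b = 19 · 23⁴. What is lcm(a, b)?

55663453151

max exponent per prime: 19³ · 23⁴ · 29 = 55663453151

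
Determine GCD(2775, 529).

1

Euclid: 2775 = 5·529 + 130; 529 = 4·130 + 9; 130 = 14·9 + 4; 9 = 2·4 + 1; 4 = 4·1 + 0. Last nonzero remainder: 1.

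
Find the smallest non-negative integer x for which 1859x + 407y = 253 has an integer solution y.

Euclid: 1859 = 4·407 + 231; 407 = 1·231 + 176; 231 = 1·176 + 55; 176 = 3·55 + 11; 55 = 5·11 + 0 → gcd = 11; 253 = 11·23.
Back-substitution yields 1859·(-7) + 407·(32) = 11, so one solution is x = -7·23 = -161, y = 32·23 = 736.
Solutions in x differ by 407/11 = 37; the one in [0, 37) is -161 mod 37 = 24.

24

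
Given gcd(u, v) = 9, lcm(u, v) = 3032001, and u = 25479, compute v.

Using uv = gcd(u,v)·lcm(u,v) = 9·3032001 = 27288009, we get v = 27288009/25479 = 1071.

1071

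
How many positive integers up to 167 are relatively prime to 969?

969 = 3·17·19. Inclusion–exclusion on these primes:
167 − ⌊167/3⌋ − ⌊167/17⌋ − ⌊167/19⌋ + ⌊167/51⌋ + ⌊167/57⌋ + ⌊167/323⌋ − ⌊167/969⌋ = 100

100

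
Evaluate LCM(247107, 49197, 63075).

85199769245325

247107 = 3 · 7² · 41²; 49197 = 3 · 23² · 31; 63075 = 3 · 5² · 29²
lcm takes max exponent of each prime: 3 · 5² · 7² · 23² · 29² · 31 · 41² = 85199769245325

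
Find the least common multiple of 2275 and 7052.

16043300

gcd first: 7052 = 3·2275 + 227; 2275 = 10·227 + 5; 227 = 45·5 + 2; 5 = 2·2 + 1; 2 = 2·1 + 0 → gcd = 1
lcm = 2275·7052/gcd = 16043300/1 = 16043300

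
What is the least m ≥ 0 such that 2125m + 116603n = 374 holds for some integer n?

gcd(2125, 116603) = 17 (Euclid: 116603 = 54·2125 + 1853; 2125 = 1·1853 + 272; 1853 = 6·272 + 221; 272 = 1·221 + 51; 221 = 4·51 + 17; 51 = 3·17 + 0), and 17 | 374.
Extended Euclid: 2125·(-2140) + 116603·(39) = 17. Scale by 22: m₀ = -47080.
General solution m = m₀ + 6859t; reducing mod 6859 gives m = 933 (and n = -17).

933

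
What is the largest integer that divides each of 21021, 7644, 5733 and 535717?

637

gcd(21021, 7644): 21021 = 2·7644 + 5733; 7644 = 1·5733 + 1911; 5733 = 3·1911 + 0 → 1911
gcd(1911, 5733): 5733 = 3·1911 + 0 → 1911
gcd(1911, 535717): 535717 = 280·1911 + 637; 1911 = 3·637 + 0 → 637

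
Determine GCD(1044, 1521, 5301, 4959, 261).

gcd(1044, 1521): 1521 = 1·1044 + 477; 1044 = 2·477 + 90; 477 = 5·90 + 27; 90 = 3·27 + 9; 27 = 3·9 + 0 → 9
gcd(9, 5301): 5301 = 589·9 + 0 → 9
gcd(9, 4959): 4959 = 551·9 + 0 → 9
gcd(9, 261): 261 = 29·9 + 0 → 9

9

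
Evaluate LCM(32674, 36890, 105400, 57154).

38447495800

32674 = 2 · 17 · 31²; 36890 = 2 · 5 · 7 · 17 · 31; 105400 = 2³ · 5² · 17 · 31; 57154 = 2 · 17 · 41²
lcm takes max exponent of each prime: 2³ · 5² · 7 · 17 · 31² · 41² = 38447495800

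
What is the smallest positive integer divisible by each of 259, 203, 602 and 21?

1937838

lcm(259, 203) = 259·203/gcd = 52577/7 = 7511
lcm(7511, 602) = 7511·602/gcd = 4521622/7 = 645946
lcm(645946, 21) = 645946·21/gcd = 13564866/7 = 1937838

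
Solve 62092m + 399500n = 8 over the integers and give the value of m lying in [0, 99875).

Reduce mod 399500: 62092m ≡ 8 (mod 399500). With g = gcd(62092, 399500) = 4 dividing 8, divide through: 15523m ≡ 2 (mod 99875).
Since gcd(15523, 99875) = 1, m ≡ 2·(15523)⁻¹ ≡ 43674 (mod 99875). Smallest non-negative: 43674.

43674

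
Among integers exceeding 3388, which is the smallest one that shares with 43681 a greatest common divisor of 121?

43681 = 121·361. Any t with gcd(t, 43681) = 121 is a multiple of 121, say 121s, with s coprime to 361.
Need s > 3388/121, so s ≥ 29. First s ≥ 29 with gcd(s, 361) = 1 is s = 29. Thus t = 121·29 = 3509.

3509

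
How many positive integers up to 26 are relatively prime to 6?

6 = 2·3. Inclusion–exclusion on these primes:
26 − ⌊26/2⌋ − ⌊26/3⌋ + ⌊26/6⌋ = 9

9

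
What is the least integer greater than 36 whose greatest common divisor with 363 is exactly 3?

Multiples of 3 above 36: 3·13, 3·14, … . Need the cofactor coprime to 363/3 = 121.
Checking s = 13, 14, … the first with gcd(s, 121) = 1 is s = 13, giving 39.

39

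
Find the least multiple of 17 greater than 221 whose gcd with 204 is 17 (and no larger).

Multiples of 17 above 221: 17·14, 17·15, … . Need the cofactor coprime to 204/17 = 12.
Checking s = 14, 15, … the first with gcd(s, 12) = 1 is s = 17, giving 289.

289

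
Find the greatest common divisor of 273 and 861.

Euclid: 861 = 3·273 + 42; 273 = 6·42 + 21; 42 = 2·21 + 0. Last nonzero remainder: 21.

21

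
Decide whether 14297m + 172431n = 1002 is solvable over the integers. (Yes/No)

gcd(14297, 172431): 172431 = 12·14297 + 867; 14297 = 16·867 + 425; 867 = 2·425 + 17; 425 = 25·17 + 0 → 17
17 does not divide 1002, so a solution does not exist.

No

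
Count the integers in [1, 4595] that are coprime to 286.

286 = 2·11·13. Inclusion–exclusion on these primes:
4595 − ⌊4595/2⌋ − ⌊4595/11⌋ − ⌊4595/13⌋ + ⌊4595/22⌋ + ⌊4595/26⌋ + ⌊4595/143⌋ − ⌊4595/286⌋ = 1928

1928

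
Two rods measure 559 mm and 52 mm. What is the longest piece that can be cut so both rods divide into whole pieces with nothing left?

559 = 13 · 43
52 = 2² · 13
Common: 13 = 13

13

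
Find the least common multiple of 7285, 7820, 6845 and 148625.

463651443533500

lcm(7285, 7820) = 7285·7820/gcd = 56968700/5 = 11393740
lcm(11393740, 6845) = 11393740·6845/gcd = 77990150300/5 = 15598030060
lcm(15598030060, 148625) = 15598030060·148625/gcd = 2318257217667500/5 = 463651443533500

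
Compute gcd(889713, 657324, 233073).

171

889713 = 3² · 11² · 19 · 43; 657324 = 2² · 3² · 19 · 31²; 233073 = 3² · 19 · 29 · 47
gcd takes min exponent of each prime: 3² · 19 = 171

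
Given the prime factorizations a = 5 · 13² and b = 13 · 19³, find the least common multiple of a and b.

5795855

max exponent per prime: 5 · 13² · 19³ = 5795855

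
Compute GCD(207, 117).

207 = 3² · 23
117 = 3² · 13
Common: 3² = 9

9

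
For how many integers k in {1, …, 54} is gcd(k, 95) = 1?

95 = 5·19. Inclusion–exclusion on these primes:
54 − ⌊54/5⌋ − ⌊54/19⌋ + ⌊54/95⌋ = 42

42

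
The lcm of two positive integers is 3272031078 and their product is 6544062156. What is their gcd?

2

gcd·lcm = product, so gcd = 6544062156/3272031078 = 2.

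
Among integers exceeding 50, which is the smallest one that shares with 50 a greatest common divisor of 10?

Multiples of 10 above 50: 10·6, 10·7, … . Need the cofactor coprime to 50/10 = 5.
Checking s = 6, 7, … the first with gcd(s, 5) = 1 is s = 6, giving 60.

60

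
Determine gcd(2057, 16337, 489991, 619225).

gcd(2057, 16337): 16337 = 7·2057 + 1938; 2057 = 1·1938 + 119; 1938 = 16·119 + 34; 119 = 3·34 + 17; 34 = 2·17 + 0 → 17
gcd(17, 489991): 489991 = 28823·17 + 0 → 17
gcd(17, 619225): 619225 = 36425·17 + 0 → 17

17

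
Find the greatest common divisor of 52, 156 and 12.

4

gcd(52, 156): 156 = 3·52 + 0 → 52
gcd(52, 12): 52 = 4·12 + 4; 12 = 3·4 + 0 → 4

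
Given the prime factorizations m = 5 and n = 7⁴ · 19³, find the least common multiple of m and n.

max exponent per prime: 5 · 7⁴ · 19³ = 82342295

82342295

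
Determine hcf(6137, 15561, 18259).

gcd(6137, 15561): 15561 = 2·6137 + 3287; 6137 = 1·3287 + 2850; 3287 = 1·2850 + 437; 2850 = 6·437 + 228; 437 = 1·228 + 209; 228 = 1·209 + 19; 209 = 11·19 + 0 → 19
gcd(19, 18259): 18259 = 961·19 + 0 → 19

19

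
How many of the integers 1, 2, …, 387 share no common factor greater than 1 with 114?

122

Prime factors of 114: 2, 3, 19. Count integers ≤ 387 divisible by none of them.
By inclusion–exclusion: 387 − ⌊387/2⌋ − ⌊387/3⌋ − ⌊387/19⌋ + ⌊387/6⌋ + ⌊387/38⌋ + ⌊387/57⌋ − ⌊387/114⌋ = 122.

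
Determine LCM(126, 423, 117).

126 = 2 · 3² · 7; 423 = 3² · 47; 117 = 3² · 13
lcm takes max exponent of each prime: 2 · 3² · 7 · 13 · 47 = 76986

76986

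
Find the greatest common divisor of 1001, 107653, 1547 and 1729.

gcd(1001, 107653): 107653 = 107·1001 + 546; 1001 = 1·546 + 455; 546 = 1·455 + 91; 455 = 5·91 + 0 → 91
gcd(91, 1547): 1547 = 17·91 + 0 → 91
gcd(91, 1729): 1729 = 19·91 + 0 → 91

91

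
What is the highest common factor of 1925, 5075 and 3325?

175

gcd(1925, 5075): 5075 = 2·1925 + 1225; 1925 = 1·1225 + 700; 1225 = 1·700 + 525; 700 = 1·525 + 175; 525 = 3·175 + 0 → 175
gcd(175, 3325): 3325 = 19·175 + 0 → 175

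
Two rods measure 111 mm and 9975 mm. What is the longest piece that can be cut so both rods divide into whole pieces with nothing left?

Euclid: 9975 = 89·111 + 96; 111 = 1·96 + 15; 96 = 6·15 + 6; 15 = 2·6 + 3; 6 = 2·3 + 0. Last nonzero remainder: 3.

3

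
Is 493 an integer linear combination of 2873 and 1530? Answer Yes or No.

gcd(2873, 1530): 2873 = 1·1530 + 1343; 1530 = 1·1343 + 187; 1343 = 7·187 + 34; 187 = 5·34 + 17; 34 = 2·17 + 0 → 17
17 divides 493, so a solution exists.

Yes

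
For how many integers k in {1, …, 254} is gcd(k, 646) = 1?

Prime factors of 646: 2, 17, 19. Count integers ≤ 254 divisible by none of them.
By inclusion–exclusion: 254 − ⌊254/2⌋ − ⌊254/17⌋ − ⌊254/19⌋ + ⌊254/34⌋ + ⌊254/38⌋ + ⌊254/323⌋ − ⌊254/646⌋ = 113.

113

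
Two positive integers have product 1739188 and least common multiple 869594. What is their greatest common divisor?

2

From gcd × lcm = uv: gcd = 1739188 / 869594 = 2.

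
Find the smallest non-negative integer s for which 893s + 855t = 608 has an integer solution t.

Reduce mod 855: 893s ≡ 608 (mod 855). With g = gcd(893, 855) = 19 dividing 608, divide through: 47s ≡ 32 (mod 45).
Since gcd(47, 45) = 1, s ≡ 32·(47)⁻¹ ≡ 16 (mod 45). Smallest non-negative: 16.

16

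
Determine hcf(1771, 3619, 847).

77

gcd(1771, 3619): 3619 = 2·1771 + 77; 1771 = 23·77 + 0 → 77
gcd(77, 847): 847 = 11·77 + 0 → 77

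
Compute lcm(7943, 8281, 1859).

7943 = 13² · 47; 8281 = 7² · 13²; 1859 = 11 · 13²
lcm takes max exponent of each prime: 7² · 11 · 13² · 47 = 4281277

4281277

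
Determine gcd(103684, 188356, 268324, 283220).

gcd(103684, 188356): 188356 = 1·103684 + 84672; 103684 = 1·84672 + 19012; 84672 = 4·19012 + 8624; 19012 = 2·8624 + 1764; 8624 = 4·1764 + 1568; 1764 = 1·1568 + 196; 1568 = 8·196 + 0 → 196
gcd(196, 268324): 268324 = 1369·196 + 0 → 196
gcd(196, 283220): 283220 = 1445·196 + 0 → 196

196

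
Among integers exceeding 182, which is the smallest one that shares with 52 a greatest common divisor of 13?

195

Multiples of 13 above 182: 13·15, 13·16, … . Need the cofactor coprime to 52/13 = 4.
Checking s = 15, 16, … the first with gcd(s, 4) = 1 is s = 15, giving 195.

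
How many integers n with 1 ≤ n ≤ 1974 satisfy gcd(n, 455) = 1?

1250

455 = 5·7·13. Inclusion–exclusion on these primes:
1974 − ⌊1974/5⌋ − ⌊1974/7⌋ − ⌊1974/13⌋ + ⌊1974/35⌋ + ⌊1974/65⌋ + ⌊1974/91⌋ − ⌊1974/455⌋ = 1250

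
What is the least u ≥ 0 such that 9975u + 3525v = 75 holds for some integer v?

41

gcd(9975, 3525) = 75 (Euclid: 9975 = 2·3525 + 2925; 3525 = 1·2925 + 600; 2925 = 4·600 + 525; 600 = 1·525 + 75; 525 = 7·75 + 0), and 75 | 75.
Extended Euclid: 9975·(-6) + 3525·(17) = 75. Scale by 1: u₀ = -6.
General solution u = u₀ + 47t; reducing mod 47 gives u = 41 (and v = -116).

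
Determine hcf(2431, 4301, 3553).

187

2431 = 11 · 13 · 17; 4301 = 11 · 17 · 23; 3553 = 11 · 17 · 19
gcd takes min exponent of each prime: 11 · 17 = 187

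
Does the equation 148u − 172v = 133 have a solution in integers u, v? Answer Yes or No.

gcd(148, 172): 172 = 1·148 + 24; 148 = 6·24 + 4; 24 = 6·4 + 0 → 4
4 does not divide 133, so a solution does not exist.

No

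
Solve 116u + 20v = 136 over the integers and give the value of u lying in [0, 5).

1

Euclid: 116 = 5·20 + 16; 20 = 1·16 + 4; 16 = 4·4 + 0 → gcd = 4; 136 = 4·34.
Back-substitution yields 116·(-1) + 20·(6) = 4, so one solution is u = -1·34 = -34, v = 6·34 = 204.
Solutions in u differ by 20/4 = 5; the one in [0, 5) is -34 mod 5 = 1.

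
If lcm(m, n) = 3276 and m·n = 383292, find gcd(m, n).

117

gcd·lcm = product, so gcd = 383292/3276 = 117.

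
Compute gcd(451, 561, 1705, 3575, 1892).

gcd(451, 561): 561 = 1·451 + 110; 451 = 4·110 + 11; 110 = 10·11 + 0 → 11
gcd(11, 1705): 1705 = 155·11 + 0 → 11
gcd(11, 3575): 3575 = 325·11 + 0 → 11
gcd(11, 1892): 1892 = 172·11 + 0 → 11

11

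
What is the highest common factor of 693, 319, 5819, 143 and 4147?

gcd(693, 319): 693 = 2·319 + 55; 319 = 5·55 + 44; 55 = 1·44 + 11; 44 = 4·11 + 0 → 11
gcd(11, 5819): 5819 = 529·11 + 0 → 11
gcd(11, 143): 143 = 13·11 + 0 → 11
gcd(11, 4147): 4147 = 377·11 + 0 → 11

11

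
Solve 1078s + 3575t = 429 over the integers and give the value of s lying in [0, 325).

Reduce mod 3575: 1078s ≡ 429 (mod 3575). With g = gcd(1078, 3575) = 11 dividing 429, divide through: 98s ≡ 39 (mod 325).
Since gcd(98, 325) = 1, s ≡ 39·(98)⁻¹ ≡ 143 (mod 325). Smallest non-negative: 143.

143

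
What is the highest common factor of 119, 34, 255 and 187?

17

gcd(119, 34): 119 = 3·34 + 17; 34 = 2·17 + 0 → 17
gcd(17, 255): 255 = 15·17 + 0 → 17
gcd(17, 187): 187 = 11·17 + 0 → 17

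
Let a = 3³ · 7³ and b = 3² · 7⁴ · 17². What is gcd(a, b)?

3087

min exponent per shared prime: 3² · 7³ = 3087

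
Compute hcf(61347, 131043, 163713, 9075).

gcd(61347, 131043): 131043 = 2·61347 + 8349; 61347 = 7·8349 + 2904; 8349 = 2·2904 + 2541; 2904 = 1·2541 + 363; 2541 = 7·363 + 0 → 363
gcd(363, 163713): 163713 = 451·363 + 0 → 363
gcd(363, 9075): 9075 = 25·363 + 0 → 363

363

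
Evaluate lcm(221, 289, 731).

161551

lcm(221, 289) = 221·289/gcd = 63869/17 = 3757
lcm(3757, 731) = 3757·731/gcd = 2746367/17 = 161551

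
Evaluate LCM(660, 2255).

27060

660 = 2² · 3 · 5 · 11; 2255 = 5 · 11 · 41
max exponents: 2² · 3 · 5 · 11 · 41 = 27060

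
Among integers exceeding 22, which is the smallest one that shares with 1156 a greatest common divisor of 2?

26

Multiples of 2 above 22: 2·12, 2·13, … . Need the cofactor coprime to 1156/2 = 578.
Checking s = 12, 13, … the first with gcd(s, 578) = 1 is s = 13, giving 26.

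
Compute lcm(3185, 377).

92365

3185 = 5 · 7² · 13; 377 = 13 · 29
max exponents: 5 · 7² · 13 · 29 = 92365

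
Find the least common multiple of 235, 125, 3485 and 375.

235 = 5 · 47; 125 = 5³; 3485 = 5 · 17 · 41; 375 = 3 · 5³
lcm takes max exponent of each prime: 3 · 5³ · 17 · 41 · 47 = 12284625

12284625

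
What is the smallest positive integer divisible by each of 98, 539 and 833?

98 = 2 · 7²; 539 = 7² · 11; 833 = 7² · 17
lcm takes max exponent of each prime: 2 · 7² · 11 · 17 = 18326

18326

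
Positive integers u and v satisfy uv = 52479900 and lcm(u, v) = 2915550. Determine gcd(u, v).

gcd·lcm = product, so gcd = 52479900/2915550 = 18.

18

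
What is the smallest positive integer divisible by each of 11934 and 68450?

408441150

11934 = 2 · 3³ · 13 · 17; 68450 = 2 · 5² · 37²
max exponents: 2 · 3³ · 5² · 13 · 17 · 37² = 408441150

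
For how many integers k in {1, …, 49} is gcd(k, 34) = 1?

Prime factors of 34: 2, 17. Count integers ≤ 49 divisible by none of them.
By inclusion–exclusion: 49 − ⌊49/2⌋ − ⌊49/17⌋ + ⌊49/34⌋ = 24.

24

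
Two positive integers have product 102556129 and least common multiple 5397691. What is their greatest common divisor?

19

From gcd × lcm = ab: gcd = 102556129 / 5397691 = 19.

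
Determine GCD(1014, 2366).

Euclid: 2366 = 2·1014 + 338; 1014 = 3·338 + 0. Last nonzero remainder: 338.

338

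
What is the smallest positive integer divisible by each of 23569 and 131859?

4878783

gcd first: 131859 = 5·23569 + 14014; 23569 = 1·14014 + 9555; 14014 = 1·9555 + 4459; 9555 = 2·4459 + 637; 4459 = 7·637 + 0 → gcd = 637
lcm = 23569·131859/gcd = 3107784771/637 = 4878783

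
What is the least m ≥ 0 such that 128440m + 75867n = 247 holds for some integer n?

Euclid: 128440 = 1·75867 + 52573; 75867 = 1·52573 + 23294; 52573 = 2·23294 + 5985; 23294 = 3·5985 + 5339; 5985 = 1·5339 + 646; 5339 = 8·646 + 171; 646 = 3·171 + 133; 171 = 1·133 + 38; 133 = 3·38 + 19; 38 = 2·19 + 0 → gcd = 19; 247 = 19·13.
Back-substitution yields 128440·(1762) + 75867·(-2983) = 19, so one solution is m = 1762·13 = 22906, n = -2983·13 = -38779.
Solutions in m differ by 75867/19 = 3993; the one in [0, 3993) is 22906 mod 3993 = 2941.

2941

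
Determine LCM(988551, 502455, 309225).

988551 = 3³ · 19 · 41 · 47; 502455 = 3 · 5 · 19 · 41 · 43; 309225 = 3 · 5² · 7 · 19 · 31
lcm takes max exponent of each prime: 3³ · 5² · 7 · 19 · 31 · 41 · 43 · 47 = 230604234525

230604234525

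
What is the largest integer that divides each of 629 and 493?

17

629 = 17 · 37
493 = 17 · 29
Common: 17 = 17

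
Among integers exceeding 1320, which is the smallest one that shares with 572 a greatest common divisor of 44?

1364

572 = 44·13. Any m with gcd(m, 572) = 44 is a multiple of 44, say 44s, with s coprime to 13.
Need s > 1320/44, so s ≥ 31. First s ≥ 31 with gcd(s, 13) = 1 is s = 31. Thus m = 44·31 = 1364.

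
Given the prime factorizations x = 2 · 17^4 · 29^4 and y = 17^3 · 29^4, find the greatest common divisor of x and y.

min exponent per shared prime: 17^3 · 29^4 = 3474871553

3474871553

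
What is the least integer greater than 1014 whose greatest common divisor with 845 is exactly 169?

Multiples of 169 above 1014: 169·7, 169·8, … . Need the cofactor coprime to 845/169 = 5.
Checking s = 7, 8, … the first with gcd(s, 5) = 1 is s = 7, giving 1183.

1183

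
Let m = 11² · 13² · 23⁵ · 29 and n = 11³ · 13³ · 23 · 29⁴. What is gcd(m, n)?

min exponent per shared prime: 11² · 13² · 23 · 29 = 13639483

13639483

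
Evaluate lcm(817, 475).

gcd first: 817 = 1·475 + 342; 475 = 1·342 + 133; 342 = 2·133 + 76; 133 = 1·76 + 57; 76 = 1·57 + 19; 57 = 3·19 + 0 → gcd = 19
lcm = 817·475/gcd = 388075/19 = 20425

20425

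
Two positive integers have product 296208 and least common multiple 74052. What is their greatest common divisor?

From gcd × lcm = ab: gcd = 296208 / 74052 = 4.

4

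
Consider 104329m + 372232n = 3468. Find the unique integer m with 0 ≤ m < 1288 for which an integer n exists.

892

Euclid: 372232 = 3·104329 + 59245; 104329 = 1·59245 + 45084; 59245 = 1·45084 + 14161; 45084 = 3·14161 + 2601; 14161 = 5·2601 + 1156; 2601 = 2·1156 + 289; 1156 = 4·289 + 0 → gcd = 289; 3468 = 289·12.
Back-substitution yields 104329·(289) + 372232·(-81) = 289, so one solution is m = 289·12 = 3468, n = -81·12 = -972.
Solutions in m differ by 372232/289 = 1288; the one in [0, 1288) is 3468 mod 1288 = 892.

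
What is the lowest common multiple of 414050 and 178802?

414050 = 2 · 5² · 7² · 13²; 178802 = 2 · 13² · 23²
max exponents: 2 · 5² · 7² · 13² · 23² = 219032450

219032450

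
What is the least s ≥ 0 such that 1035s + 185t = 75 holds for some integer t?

36

gcd(1035, 185) = 5 (Euclid: 1035 = 5·185 + 110; 185 = 1·110 + 75; 110 = 1·75 + 35; 75 = 2·35 + 5; 35 = 7·5 + 0), and 5 | 75.
Extended Euclid: 1035·(-5) + 185·(28) = 5. Scale by 15: s₀ = -75.
General solution s = s₀ + 37k; reducing mod 37 gives s = 36 (and t = -201).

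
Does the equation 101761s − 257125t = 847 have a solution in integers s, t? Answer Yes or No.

Yes

By Bézout, 101761s − 257125t = 847 has integer solutions iff gcd(101761, 257125) | 847.
Euclid: 257125 = 2·101761 + 53603; 101761 = 1·53603 + 48158; 53603 = 1·48158 + 5445; 48158 = 8·5445 + 4598; 5445 = 1·4598 + 847; 4598 = 5·847 + 363; 847 = 2·363 + 121; 363 = 3·121 + 0. gcd = 121; 847 mod 121 = 0. Yes.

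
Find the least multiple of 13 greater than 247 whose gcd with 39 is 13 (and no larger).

260

Multiples of 13 above 247: 13·20, 13·21, … . Need the cofactor coprime to 39/13 = 3.
Checking s = 20, 21, … the first with gcd(s, 3) = 1 is s = 20, giving 260.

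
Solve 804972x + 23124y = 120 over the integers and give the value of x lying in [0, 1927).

1027

Reduce mod 23124: 804972x ≡ 120 (mod 23124). With g = gcd(804972, 23124) = 12 dividing 120, divide through: 67081x ≡ 10 (mod 1927).
Since gcd(67081, 1927) = 1, x ≡ 10·(67081)⁻¹ ≡ 1027 (mod 1927). Smallest non-negative: 1027.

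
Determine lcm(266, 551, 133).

7714

lcm(266, 551) = 266·551/gcd = 146566/19 = 7714
lcm(7714, 133) = 7714·133/gcd = 1025962/133 = 7714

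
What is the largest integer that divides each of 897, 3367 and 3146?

13

897 = 3 · 13 · 23; 3367 = 7 · 13 · 37; 3146 = 2 · 11² · 13
gcd takes min exponent of each prime: 13 = 13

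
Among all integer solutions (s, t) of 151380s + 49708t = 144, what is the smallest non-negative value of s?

8461

Euclid: 151380 = 3·49708 + 2256; 49708 = 22·2256 + 76; 2256 = 29·76 + 52; 76 = 1·52 + 24; 52 = 2·24 + 4; 24 = 6·4 + 0 → gcd = 4; 144 = 4·36.
Back-substitution yields 151380·(1961) + 49708·(-5972) = 4, so one solution is s = 1961·36 = 70596, t = -5972·36 = -214992.
Solutions in s differ by 49708/4 = 12427; the one in [0, 12427) is 70596 mod 12427 = 8461.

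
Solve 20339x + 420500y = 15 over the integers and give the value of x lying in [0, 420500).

gcd(20339, 420500) = 1 (Euclid: 420500 = 20·20339 + 13720; 20339 = 1·13720 + 6619; 13720 = 2·6619 + 482; 6619 = 13·482 + 353; 482 = 1·353 + 129; 353 = 2·129 + 95; 129 = 1·95 + 34; 95 = 2·34 + 27; 34 = 1·27 + 7; 27 = 3·7 + 6; 7 = 1·6 + 1; 6 = 6·1 + 0), and 1 | 15.
Extended Euclid: 20339·(-61941) + 420500·(2996) = 1. Scale by 15: x₀ = -929115.
General solution x = x₀ + 420500t; reducing mod 420500 gives x = 332385 (and y = -16077).

332385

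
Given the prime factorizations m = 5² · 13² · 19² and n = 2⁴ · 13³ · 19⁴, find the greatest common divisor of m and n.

min exponent per shared prime: 13² · 19² = 61009

61009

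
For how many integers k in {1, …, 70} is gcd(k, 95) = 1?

53

95 = 5·19. Inclusion–exclusion on these primes:
70 − ⌊70/5⌋ − ⌊70/19⌋ + ⌊70/95⌋ = 53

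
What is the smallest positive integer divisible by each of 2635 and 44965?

1393915

gcd first: 44965 = 17·2635 + 170; 2635 = 15·170 + 85; 170 = 2·85 + 0 → gcd = 85
lcm = 2635·44965/gcd = 118482775/85 = 1393915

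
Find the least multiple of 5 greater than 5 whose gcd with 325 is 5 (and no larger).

10

gcd(m, 325) = 5 forces 5 | m; write m = 5s. Then gcd(5s, 5·65) = 5·gcd(s, 65), so need gcd(s, 65) = 1.
5s > 5 gives s ≥ 2. The least s ≥ 2 coprime to 65 is 2, so m = 5·2 = 10.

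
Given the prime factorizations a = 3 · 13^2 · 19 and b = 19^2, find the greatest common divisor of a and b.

19

min exponent per shared prime: 19 = 19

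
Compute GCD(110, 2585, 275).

gcd(110, 2585): 2585 = 23·110 + 55; 110 = 2·55 + 0 → 55
gcd(55, 275): 275 = 5·55 + 0 → 55

55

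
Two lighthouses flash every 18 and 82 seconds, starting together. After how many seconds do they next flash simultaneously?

18 = 2 · 3²; 82 = 2 · 41
max exponents: 2 · 3² · 41 = 738

738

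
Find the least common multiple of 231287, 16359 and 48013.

10269836661

lcm(231287, 16359) = 231287·16359/gcd = 3783624033/133 = 28448301
lcm(28448301, 48013) = 28448301·48013/gcd = 1365888275913/133 = 10269836661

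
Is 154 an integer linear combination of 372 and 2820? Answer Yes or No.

gcd(372, 2820): 2820 = 7·372 + 216; 372 = 1·216 + 156; 216 = 1·156 + 60; 156 = 2·60 + 36; 60 = 1·36 + 24; 36 = 1·24 + 12; 24 = 2·12 + 0 → 12
12 does not divide 154, so a solution does not exist.

No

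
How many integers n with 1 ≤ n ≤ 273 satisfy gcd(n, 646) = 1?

122

646 = 2·17·19. Inclusion–exclusion on these primes:
273 − ⌊273/2⌋ − ⌊273/17⌋ − ⌊273/19⌋ + ⌊273/34⌋ + ⌊273/38⌋ + ⌊273/323⌋ − ⌊273/646⌋ = 122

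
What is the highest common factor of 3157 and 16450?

3157 = 7 · 11 · 41
16450 = 2 · 5² · 7 · 47
Common: 7 = 7

7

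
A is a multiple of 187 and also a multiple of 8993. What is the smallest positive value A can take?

187 = 11 · 17; 8993 = 17 · 23²
max exponents: 11 · 17 · 23² = 98923

98923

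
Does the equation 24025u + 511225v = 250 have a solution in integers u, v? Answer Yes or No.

Yes

By Bézout, 24025u + 511225v = 250 has integer solutions iff gcd(24025, 511225) | 250.
Euclid: 511225 = 21·24025 + 6700; 24025 = 3·6700 + 3925; 6700 = 1·3925 + 2775; 3925 = 1·2775 + 1150; 2775 = 2·1150 + 475; 1150 = 2·475 + 200; 475 = 2·200 + 75; 200 = 2·75 + 50; 75 = 1·50 + 25; 50 = 2·25 + 0. gcd = 25; 250 mod 25 = 0. Yes.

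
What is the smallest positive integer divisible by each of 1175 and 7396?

8690300

gcd first: 7396 = 6·1175 + 346; 1175 = 3·346 + 137; 346 = 2·137 + 72; 137 = 1·72 + 65; 72 = 1·65 + 7; 65 = 9·7 + 2; 7 = 3·2 + 1; 2 = 2·1 + 0 → gcd = 1
lcm = 1175·7396/gcd = 8690300/1 = 8690300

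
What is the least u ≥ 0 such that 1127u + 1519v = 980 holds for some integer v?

13

Reduce mod 1519: 1127u ≡ 980 (mod 1519). With g = gcd(1127, 1519) = 49 dividing 980, divide through: 23u ≡ 20 (mod 31).
Since gcd(23, 31) = 1, u ≡ 20·(23)⁻¹ ≡ 13 (mod 31). Smallest non-negative: 13.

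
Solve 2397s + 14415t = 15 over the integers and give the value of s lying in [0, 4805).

Reduce mod 14415: 2397s ≡ 15 (mod 14415). With g = gcd(2397, 14415) = 3 dividing 15, divide through: 799s ≡ 5 (mod 4805).
Since gcd(799, 4805) = 1, s ≡ 5·(799)⁻¹ ≡ 3055 (mod 4805). Smallest non-negative: 3055.

3055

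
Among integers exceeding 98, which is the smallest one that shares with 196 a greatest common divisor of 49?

147

196 = 49·4. Any m with gcd(m, 196) = 49 is a multiple of 49, say 49s, with s coprime to 4.
Need s > 98/49, so s ≥ 3. First s ≥ 3 with gcd(s, 4) = 1 is s = 3. Thus m = 49·3 = 147.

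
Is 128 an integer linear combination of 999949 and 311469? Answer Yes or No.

gcd(999949, 311469): 999949 = 3·311469 + 65542; 311469 = 4·65542 + 49301; 65542 = 1·49301 + 16241; 49301 = 3·16241 + 578; 16241 = 28·578 + 57; 578 = 10·57 + 8; 57 = 7·8 + 1; 8 = 8·1 + 0 → 1
1 divides 128, so a solution exists.

Yes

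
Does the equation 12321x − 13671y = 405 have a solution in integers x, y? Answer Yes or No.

Yes

By Bézout, 12321x − 13671y = 405 has integer solutions iff gcd(12321, 13671) | 405.
Euclid: 13671 = 1·12321 + 1350; 12321 = 9·1350 + 171; 1350 = 7·171 + 153; 171 = 1·153 + 18; 153 = 8·18 + 9; 18 = 2·9 + 0. gcd = 9; 405 mod 9 = 0. Yes.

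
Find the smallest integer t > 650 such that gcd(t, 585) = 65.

715

Multiples of 65 above 650: 65·11, 65·12, … . Need the cofactor coprime to 585/65 = 9.
Checking s = 11, 12, … the first with gcd(s, 9) = 1 is s = 11, giving 715.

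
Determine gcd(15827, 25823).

Euclid: 25823 = 1·15827 + 9996; 15827 = 1·9996 + 5831; 9996 = 1·5831 + 4165; 5831 = 1·4165 + 1666; 4165 = 2·1666 + 833; 1666 = 2·833 + 0. Last nonzero remainder: 833.

833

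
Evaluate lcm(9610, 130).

gcd first: 9610 = 73·130 + 120; 130 = 1·120 + 10; 120 = 12·10 + 0 → gcd = 10
lcm = 9610·130/gcd = 1249300/10 = 124930

124930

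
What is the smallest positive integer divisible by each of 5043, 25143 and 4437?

126796149

lcm(5043, 25143) = 5043·25143/gcd = 126796149/3 = 42265383
lcm(42265383, 4437) = 42265383·4437/gcd = 187531504371/1479 = 126796149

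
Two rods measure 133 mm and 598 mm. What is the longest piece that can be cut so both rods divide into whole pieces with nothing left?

1

Euclid: 598 = 4·133 + 66; 133 = 2·66 + 1; 66 = 66·1 + 0. Last nonzero remainder: 1.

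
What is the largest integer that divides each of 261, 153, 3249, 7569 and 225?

gcd(261, 153): 261 = 1·153 + 108; 153 = 1·108 + 45; 108 = 2·45 + 18; 45 = 2·18 + 9; 18 = 2·9 + 0 → 9
gcd(9, 3249): 3249 = 361·9 + 0 → 9
gcd(9, 7569): 7569 = 841·9 + 0 → 9
gcd(9, 225): 225 = 25·9 + 0 → 9

9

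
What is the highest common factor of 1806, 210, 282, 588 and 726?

6

gcd(1806, 210): 1806 = 8·210 + 126; 210 = 1·126 + 84; 126 = 1·84 + 42; 84 = 2·42 + 0 → 42
gcd(42, 282): 282 = 6·42 + 30; 42 = 1·30 + 12; 30 = 2·12 + 6; 12 = 2·6 + 0 → 6
gcd(6, 588): 588 = 98·6 + 0 → 6
gcd(6, 726): 726 = 121·6 + 0 → 6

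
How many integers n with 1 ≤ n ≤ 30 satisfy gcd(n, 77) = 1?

24

77 = 7·11. Inclusion–exclusion on these primes:
30 − ⌊30/7⌋ − ⌊30/11⌋ + ⌊30/77⌋ = 24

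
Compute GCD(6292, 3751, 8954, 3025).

6292 = 2² · 11² · 13; 3751 = 11² · 31; 8954 = 2 · 11² · 37; 3025 = 5² · 11²
gcd takes min exponent of each prime: 11² = 121

121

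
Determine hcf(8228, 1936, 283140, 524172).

8228 = 2² · 11² · 17; 1936 = 2⁴ · 11²; 283140 = 2² · 3² · 5 · 11² · 13; 524172 = 2² · 3 · 11² · 19²
gcd takes min exponent of each prime: 2² · 11² = 484

484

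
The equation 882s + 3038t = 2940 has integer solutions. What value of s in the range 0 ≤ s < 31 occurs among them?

24

Reduce mod 3038: 882s ≡ 2940 (mod 3038). With g = gcd(882, 3038) = 98 dividing 2940, divide through: 9s ≡ 30 (mod 31).
Since gcd(9, 31) = 1, s ≡ 30·(9)⁻¹ ≡ 24 (mod 31). Smallest non-negative: 24.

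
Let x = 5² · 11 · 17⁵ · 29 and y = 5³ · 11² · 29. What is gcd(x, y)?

min exponent per shared prime: 5² · 11 · 29 = 7975

7975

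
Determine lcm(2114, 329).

99358

gcd first: 2114 = 6·329 + 140; 329 = 2·140 + 49; 140 = 2·49 + 42; 49 = 1·42 + 7; 42 = 6·7 + 0 → gcd = 7
lcm = 2114·329/gcd = 695506/7 = 99358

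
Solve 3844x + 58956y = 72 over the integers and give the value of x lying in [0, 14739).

10644

Reduce mod 58956: 3844x ≡ 72 (mod 58956). With g = gcd(3844, 58956) = 4 dividing 72, divide through: 961x ≡ 18 (mod 14739).
Since gcd(961, 14739) = 1, x ≡ 18·(961)⁻¹ ≡ 10644 (mod 14739). Smallest non-negative: 10644.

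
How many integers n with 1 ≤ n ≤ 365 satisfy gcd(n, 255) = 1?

Prime factors of 255: 3, 5, 17. Count integers ≤ 365 divisible by none of them.
By inclusion–exclusion: 365 − ⌊365/3⌋ − ⌊365/5⌋ − ⌊365/17⌋ + ⌊365/15⌋ + ⌊365/51⌋ + ⌊365/85⌋ − ⌊365/255⌋ = 184.

184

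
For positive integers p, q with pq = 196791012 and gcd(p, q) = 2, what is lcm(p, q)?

98395506

For any two positive integers, gcd × lcm equals their product. Hence lcm = 196791012 / 2 = 98395506.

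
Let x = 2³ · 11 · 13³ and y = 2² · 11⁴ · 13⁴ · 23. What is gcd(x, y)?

96668

min exponent per shared prime: 2² · 11 · 13³ = 96668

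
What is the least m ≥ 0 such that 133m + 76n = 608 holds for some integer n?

0

Euclid: 133 = 1·76 + 57; 76 = 1·57 + 19; 57 = 3·19 + 0 → gcd = 19; 608 = 19·32.
Back-substitution yields 133·(-1) + 76·(2) = 19, so one solution is m = -1·32 = -32, n = 2·32 = 64.
Solutions in m differ by 76/19 = 4; the one in [0, 4) is -32 mod 4 = 0.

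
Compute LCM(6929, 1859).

6929 = 13² · 41; 1859 = 11 · 13²
max exponents: 11 · 13² · 41 = 76219

76219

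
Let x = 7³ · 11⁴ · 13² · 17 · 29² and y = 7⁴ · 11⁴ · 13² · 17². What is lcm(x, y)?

1443921037079521

max exponent per prime: 7⁴ · 11⁴ · 13² · 17² · 29² = 1443921037079521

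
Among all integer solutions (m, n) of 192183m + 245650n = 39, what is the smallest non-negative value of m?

122083

Euclid: 245650 = 1·192183 + 53467; 192183 = 3·53467 + 31782; 53467 = 1·31782 + 21685; 31782 = 1·21685 + 10097; 21685 = 2·10097 + 1491; 10097 = 6·1491 + 1151; 1491 = 1·1151 + 340; 1151 = 3·340 + 131; 340 = 2·131 + 78; 131 = 1·78 + 53; 78 = 1·53 + 25; 53 = 2·25 + 3; 25 = 8·3 + 1; 3 = 3·1 + 0 → gcd = 1; 39 = 1·39.
Back-substitution yields 192183·(-78753) + 245650·(61612) = 1, so one solution is m = -78753·39 = -3071367, n = 61612·39 = 2402868.
Solutions in m differ by 245650/1 = 245650; the one in [0, 245650) is -3071367 mod 245650 = 122083.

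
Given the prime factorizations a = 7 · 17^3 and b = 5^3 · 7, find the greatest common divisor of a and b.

7

min exponent per shared prime: 7 = 7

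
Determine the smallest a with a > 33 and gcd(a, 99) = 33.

66

Multiples of 33 above 33: 33·2, 33·3, … . Need the cofactor coprime to 99/33 = 3.
Checking s = 2, 3, … the first with gcd(s, 3) = 1 is s = 2, giving 66.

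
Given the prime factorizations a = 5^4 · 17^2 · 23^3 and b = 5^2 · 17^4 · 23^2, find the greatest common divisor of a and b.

min exponent per shared prime: 5^2 · 17^2 · 23^2 = 3822025

3822025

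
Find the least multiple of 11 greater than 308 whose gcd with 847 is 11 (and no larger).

319

gcd(m, 847) = 11 forces 11 | m; write m = 11s. Then gcd(11s, 11·77) = 11·gcd(s, 77), so need gcd(s, 77) = 1.
11s > 308 gives s ≥ 29. The least s ≥ 29 coprime to 77 is 29, so m = 11·29 = 319.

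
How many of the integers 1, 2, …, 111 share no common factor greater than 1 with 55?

55 = 5·11. Inclusion–exclusion on these primes:
111 − ⌊111/5⌋ − ⌊111/11⌋ + ⌊111/55⌋ = 81

81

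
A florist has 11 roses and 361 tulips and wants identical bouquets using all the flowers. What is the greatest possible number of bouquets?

Euclid: 361 = 32·11 + 9; 11 = 1·9 + 2; 9 = 4·2 + 1; 2 = 2·1 + 0. Last nonzero remainder: 1.

1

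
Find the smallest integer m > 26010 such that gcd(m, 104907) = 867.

26877

104907 = 867·121. Any m with gcd(m, 104907) = 867 is a multiple of 867, say 867s, with s coprime to 121.
Need s > 26010/867, so s ≥ 31. First s ≥ 31 with gcd(s, 121) = 1 is s = 31. Thus m = 867·31 = 26877.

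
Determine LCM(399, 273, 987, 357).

lcm(399, 273) = 399·273/gcd = 108927/21 = 5187
lcm(5187, 987) = 5187·987/gcd = 5119569/21 = 243789
lcm(243789, 357) = 243789·357/gcd = 87032673/21 = 4144413

4144413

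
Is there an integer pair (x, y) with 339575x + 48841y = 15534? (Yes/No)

No

By Bézout, 339575x + 48841y = 15534 has integer solutions iff gcd(339575, 48841) | 15534.
Euclid: 339575 = 6·48841 + 46529; 48841 = 1·46529 + 2312; 46529 = 20·2312 + 289; 2312 = 8·289 + 0. gcd = 289; 15534 mod 289 = 217. No.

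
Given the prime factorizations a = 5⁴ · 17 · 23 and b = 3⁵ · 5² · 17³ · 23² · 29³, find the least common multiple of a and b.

max exponent per prime: 3⁵ · 5⁴ · 17³ · 23² · 29³ = 9626817101799375

9626817101799375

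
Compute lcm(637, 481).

23569

637 = 7² · 13; 481 = 13 · 37
max exponents: 7² · 13 · 37 = 23569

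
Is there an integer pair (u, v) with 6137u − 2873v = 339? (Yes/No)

No

gcd(6137, 2873): 6137 = 2·2873 + 391; 2873 = 7·391 + 136; 391 = 2·136 + 119; 136 = 1·119 + 17; 119 = 7·17 + 0 → 17
17 does not divide 339, so a solution does not exist.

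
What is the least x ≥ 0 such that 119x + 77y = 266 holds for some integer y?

Euclid: 119 = 1·77 + 42; 77 = 1·42 + 35; 42 = 1·35 + 7; 35 = 5·7 + 0 → gcd = 7; 266 = 7·38.
Back-substitution yields 119·(2) + 77·(-3) = 7, so one solution is x = 2·38 = 76, y = -3·38 = -114.
Solutions in x differ by 77/7 = 11; the one in [0, 11) is 76 mod 11 = 10.

10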